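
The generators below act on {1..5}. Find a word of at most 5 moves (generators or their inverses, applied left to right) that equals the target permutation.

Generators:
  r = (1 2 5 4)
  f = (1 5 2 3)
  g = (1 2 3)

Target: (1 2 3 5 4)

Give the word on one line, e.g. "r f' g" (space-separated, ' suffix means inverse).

r g f g

  after r: (1 2 5 4)
  after g: (1 3)(2 5 4)
  after f: (3 5 4)
  after g: (1 2 3 5 4)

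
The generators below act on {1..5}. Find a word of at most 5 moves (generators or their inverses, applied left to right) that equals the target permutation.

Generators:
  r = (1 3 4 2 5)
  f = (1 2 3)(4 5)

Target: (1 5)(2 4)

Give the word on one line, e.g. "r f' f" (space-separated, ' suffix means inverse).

r' f f

  after r': (1 5 2 4 3)
  after f: (1 4)(2 5 3)
  after f: (1 5)(2 4)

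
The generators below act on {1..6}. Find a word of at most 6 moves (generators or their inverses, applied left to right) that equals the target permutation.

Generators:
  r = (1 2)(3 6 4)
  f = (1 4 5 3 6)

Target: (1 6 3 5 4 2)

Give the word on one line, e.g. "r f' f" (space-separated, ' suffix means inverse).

  after f': (1 6 3 5 4)
  after r: (1 4 2)(3 5)
  after r: (1 3 5 6 4)
  after r: (1 6 3 5 4 2)

f' r r r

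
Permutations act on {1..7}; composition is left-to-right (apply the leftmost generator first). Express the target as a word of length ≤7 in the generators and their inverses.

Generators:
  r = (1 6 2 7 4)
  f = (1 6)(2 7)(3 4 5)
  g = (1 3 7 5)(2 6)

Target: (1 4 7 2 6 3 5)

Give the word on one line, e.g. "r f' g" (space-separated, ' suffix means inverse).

  after f: (1 6)(2 7)(3 4 5)
  after r': (3 7 6 4 5)
  after g': (1 5)(2 6 4 7)
  after f: (1 3 4 2)(5 6)
  after f: (1 4 7 2 6 3 5)

f r' g' f f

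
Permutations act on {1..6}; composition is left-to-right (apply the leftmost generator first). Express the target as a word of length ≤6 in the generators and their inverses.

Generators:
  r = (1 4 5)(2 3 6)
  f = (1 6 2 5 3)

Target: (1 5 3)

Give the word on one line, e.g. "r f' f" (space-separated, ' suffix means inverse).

r f f r

  after r: (1 4 5)(2 3 6)
  after f: (1 4 3 2)(5 6)
  after f: (1 4)(2 6 3 5)
  after r: (1 5 3)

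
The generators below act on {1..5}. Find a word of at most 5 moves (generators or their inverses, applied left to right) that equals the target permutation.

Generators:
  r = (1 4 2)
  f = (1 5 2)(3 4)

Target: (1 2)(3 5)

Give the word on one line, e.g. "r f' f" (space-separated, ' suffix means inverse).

f r r f

  after f: (1 5 2)(3 4)
  after r: (1 5)(2 4 3)
  after r: (1 5 4 3)
  after f: (1 2)(3 5)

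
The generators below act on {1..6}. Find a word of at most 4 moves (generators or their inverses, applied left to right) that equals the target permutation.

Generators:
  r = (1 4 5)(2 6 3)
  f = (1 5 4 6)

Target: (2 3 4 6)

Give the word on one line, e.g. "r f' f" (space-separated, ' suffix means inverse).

  after r: (1 4 5)(2 6 3)
  after r: (1 5 4)(2 3 6)
  after f': (2 3 4 6)

r r f'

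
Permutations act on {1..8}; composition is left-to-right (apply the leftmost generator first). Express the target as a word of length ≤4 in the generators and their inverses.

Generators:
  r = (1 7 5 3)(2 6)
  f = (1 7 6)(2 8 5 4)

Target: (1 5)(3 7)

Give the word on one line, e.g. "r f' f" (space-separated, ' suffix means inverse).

  after r: (1 7 5 3)(2 6)
  after r: (1 5)(3 7)

r r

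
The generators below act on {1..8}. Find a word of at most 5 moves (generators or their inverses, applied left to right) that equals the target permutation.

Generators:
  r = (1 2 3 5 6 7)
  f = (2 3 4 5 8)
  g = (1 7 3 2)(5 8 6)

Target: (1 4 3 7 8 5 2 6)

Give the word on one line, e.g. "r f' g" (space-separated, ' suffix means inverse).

  after r': (1 7 6 5 3 2)
  after g: (1 3)(2 7 5)(6 8)
  after f: (1 4 5 3)(2 7 8 6)
  after r': (1 4 3 7 8 5 2 6)

r' g f r'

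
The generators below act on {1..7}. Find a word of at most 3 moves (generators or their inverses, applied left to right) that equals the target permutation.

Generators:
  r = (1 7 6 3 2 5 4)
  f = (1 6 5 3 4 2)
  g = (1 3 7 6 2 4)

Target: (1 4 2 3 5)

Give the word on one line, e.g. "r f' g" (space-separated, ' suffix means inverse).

  after r: (1 7 6 3 2 5 4)
  after g': (1 3 6)(2 5)
  after f: (1 4 2 3 5)

r g' f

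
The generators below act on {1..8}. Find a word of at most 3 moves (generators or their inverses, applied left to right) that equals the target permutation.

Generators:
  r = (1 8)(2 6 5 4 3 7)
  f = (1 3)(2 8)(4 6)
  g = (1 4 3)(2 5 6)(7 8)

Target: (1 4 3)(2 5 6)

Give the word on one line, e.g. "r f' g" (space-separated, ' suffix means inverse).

  after g': (1 3 4)(2 6 5)(7 8)
  after g': (1 4 3)(2 5 6)

g' g'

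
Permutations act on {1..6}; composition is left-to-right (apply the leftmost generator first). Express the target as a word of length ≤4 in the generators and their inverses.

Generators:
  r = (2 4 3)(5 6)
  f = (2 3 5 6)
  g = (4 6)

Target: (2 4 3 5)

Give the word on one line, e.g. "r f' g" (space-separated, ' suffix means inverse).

  after r': (2 3 4)(5 6)
  after g: (2 3 6 5 4)
  after r': (2 4 3 5)

r' g r'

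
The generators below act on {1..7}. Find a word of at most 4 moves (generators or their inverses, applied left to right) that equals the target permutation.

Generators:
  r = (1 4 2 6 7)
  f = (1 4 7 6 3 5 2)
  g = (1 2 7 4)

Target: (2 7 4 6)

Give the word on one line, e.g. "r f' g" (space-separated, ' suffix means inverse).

g' r'

  after g': (1 4 7 2)
  after r': (2 7 4 6)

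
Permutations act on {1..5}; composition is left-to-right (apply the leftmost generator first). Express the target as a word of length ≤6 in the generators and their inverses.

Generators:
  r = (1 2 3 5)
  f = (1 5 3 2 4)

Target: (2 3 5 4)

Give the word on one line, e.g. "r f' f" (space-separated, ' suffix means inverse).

  after f: (1 5 3 2 4)
  after f: (1 3 4 5 2)
  after f: (1 2 5 4 3)
  after r': (2 3 5 4)

f f f r'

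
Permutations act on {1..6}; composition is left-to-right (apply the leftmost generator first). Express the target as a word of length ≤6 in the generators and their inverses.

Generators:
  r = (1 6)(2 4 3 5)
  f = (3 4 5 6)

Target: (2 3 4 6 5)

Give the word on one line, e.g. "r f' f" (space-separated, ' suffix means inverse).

f' f' r' r'

  after f': (3 6 5 4)
  after f': (3 5)(4 6)
  after r': (1 6 2 5 4)
  after r': (2 3 4 6 5)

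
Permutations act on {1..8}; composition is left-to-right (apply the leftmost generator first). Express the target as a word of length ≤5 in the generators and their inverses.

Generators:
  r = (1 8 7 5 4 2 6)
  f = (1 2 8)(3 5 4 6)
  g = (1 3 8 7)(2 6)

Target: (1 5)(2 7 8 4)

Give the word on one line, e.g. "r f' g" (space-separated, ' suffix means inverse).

f' f' g f f

  after f': (1 8 2)(3 6 4 5)
  after f': (1 2 8)(3 4)(5 6)
  after g: (1 6 5 2 7)(3 4 8)
  after f: (1 3 6 4)(2 7)(5 8)
  after f: (1 5)(2 7 8 4)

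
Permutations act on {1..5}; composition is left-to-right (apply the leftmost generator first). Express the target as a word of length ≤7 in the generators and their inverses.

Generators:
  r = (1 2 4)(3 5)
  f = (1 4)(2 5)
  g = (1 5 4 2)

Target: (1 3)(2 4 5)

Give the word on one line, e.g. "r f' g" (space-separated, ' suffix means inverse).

  after r': (1 4 2)(3 5)
  after f: (2 4 5 3)
  after g: (1 5 3)
  after r': (1 3 4 2)
  after f': (1 3)(2 4 5)

r' f g r' f'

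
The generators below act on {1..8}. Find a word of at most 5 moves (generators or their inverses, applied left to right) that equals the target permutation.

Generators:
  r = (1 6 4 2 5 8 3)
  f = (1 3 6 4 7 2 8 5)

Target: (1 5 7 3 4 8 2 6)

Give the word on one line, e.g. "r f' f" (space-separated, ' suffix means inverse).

  after f: (1 3 6 4 7 2 8 5)
  after r: (2 3 4 7 5 6)
  after f: (1 3 7)(2 6 8 5 4)
  after r: (2 4 5)(3 7 6)
  after f': (1 5 7 3 4 8 2 6)

f r f r f'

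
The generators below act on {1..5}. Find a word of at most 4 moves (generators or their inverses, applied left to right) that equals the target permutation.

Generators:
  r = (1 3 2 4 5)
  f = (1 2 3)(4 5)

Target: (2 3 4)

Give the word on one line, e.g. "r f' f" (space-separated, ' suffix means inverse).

f r f' r

  after f: (1 2 3)(4 5)
  after r: (1 4)
  after f': (1 5 4 3 2)
  after r: (2 3 4)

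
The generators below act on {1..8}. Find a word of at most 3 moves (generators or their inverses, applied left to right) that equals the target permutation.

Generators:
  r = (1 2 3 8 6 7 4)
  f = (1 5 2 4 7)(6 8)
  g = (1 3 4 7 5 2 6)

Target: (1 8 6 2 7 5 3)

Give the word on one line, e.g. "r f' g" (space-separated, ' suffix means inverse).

  after g: (1 3 4 7 5 2 6)
  after r: (1 8 6 2 7 5 3)

g r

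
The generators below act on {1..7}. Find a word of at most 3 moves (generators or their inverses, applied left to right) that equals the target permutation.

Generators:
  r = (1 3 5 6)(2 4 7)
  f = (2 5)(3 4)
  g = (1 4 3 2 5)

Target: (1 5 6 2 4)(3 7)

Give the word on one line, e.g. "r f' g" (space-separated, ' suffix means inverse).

g r' f'

  after g: (1 4 3 2 5)
  after r': (1 2 3 7 4)(5 6)
  after f': (1 5 6 2 4)(3 7)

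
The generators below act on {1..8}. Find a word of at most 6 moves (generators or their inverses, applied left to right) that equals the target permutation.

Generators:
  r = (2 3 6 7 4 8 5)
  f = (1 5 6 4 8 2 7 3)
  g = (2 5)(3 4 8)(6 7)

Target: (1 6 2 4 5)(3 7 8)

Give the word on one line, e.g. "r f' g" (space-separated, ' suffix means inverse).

r' g' r' f f

  after r': (2 5 8 4 7 6 3)
  after g': (3 5 4 6 8)
  after r': (2 5 7 6 4 3 8)
  after f: (1 5 3 2 6 8 7 4)
  after f: (1 6 2 4 5)(3 7 8)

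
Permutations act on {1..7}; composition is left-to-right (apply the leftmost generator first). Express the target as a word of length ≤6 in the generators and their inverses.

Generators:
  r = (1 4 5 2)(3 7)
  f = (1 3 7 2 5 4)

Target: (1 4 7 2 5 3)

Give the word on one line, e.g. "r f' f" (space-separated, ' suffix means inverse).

  after f: (1 3 7 2 5 4)
  after r: (1 7)
  after r: (1 3 7 4 5 2)
  after f': (2 4)(5 7)
  after f': (1 4 7 2 5 3)

f r r f' f'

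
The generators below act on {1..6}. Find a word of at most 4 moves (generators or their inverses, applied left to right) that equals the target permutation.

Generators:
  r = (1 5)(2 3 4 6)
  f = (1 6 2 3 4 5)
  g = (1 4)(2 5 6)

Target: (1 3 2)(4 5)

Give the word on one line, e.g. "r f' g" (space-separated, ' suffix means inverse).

g r'

  after g: (1 4)(2 5 6)
  after r': (1 3 2)(4 5)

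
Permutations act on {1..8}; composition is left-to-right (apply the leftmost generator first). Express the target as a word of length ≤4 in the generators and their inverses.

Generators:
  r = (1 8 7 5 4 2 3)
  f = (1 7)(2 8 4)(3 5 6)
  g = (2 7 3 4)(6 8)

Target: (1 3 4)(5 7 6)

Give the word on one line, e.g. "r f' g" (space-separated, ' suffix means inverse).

  after g: (2 7 3 4)(6 8)
  after r: (1 8 6 7)(2 5 4 3)
  after r: (1 7 8 6 5 2 4)
  after g: (1 3 4)(5 7 6)

g r r g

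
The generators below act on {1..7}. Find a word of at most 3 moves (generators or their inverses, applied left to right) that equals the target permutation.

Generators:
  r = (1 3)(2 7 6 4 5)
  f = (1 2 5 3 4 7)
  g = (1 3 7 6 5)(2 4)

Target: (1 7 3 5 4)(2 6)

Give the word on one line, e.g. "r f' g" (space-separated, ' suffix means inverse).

  after r: (1 3)(2 7 6 4 5)
  after r: (2 6 5 7 4)
  after f': (1 7 3 5 4)(2 6)

r r f'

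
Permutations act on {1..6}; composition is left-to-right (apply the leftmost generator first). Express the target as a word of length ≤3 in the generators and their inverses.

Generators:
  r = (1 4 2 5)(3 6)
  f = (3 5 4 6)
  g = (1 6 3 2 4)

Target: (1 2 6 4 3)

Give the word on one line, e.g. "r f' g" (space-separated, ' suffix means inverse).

  after g: (1 6 3 2 4)
  after g: (1 3 4 6 2)
  after g: (1 2 6 4 3)

g g g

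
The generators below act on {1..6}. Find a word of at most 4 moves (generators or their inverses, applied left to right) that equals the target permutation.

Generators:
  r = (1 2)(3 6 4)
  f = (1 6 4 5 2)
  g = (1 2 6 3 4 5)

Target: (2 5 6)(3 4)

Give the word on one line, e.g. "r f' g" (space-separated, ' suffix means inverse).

  after f': (1 2 5 4 6)
  after r': (2 5 6)(3 4)

f' r'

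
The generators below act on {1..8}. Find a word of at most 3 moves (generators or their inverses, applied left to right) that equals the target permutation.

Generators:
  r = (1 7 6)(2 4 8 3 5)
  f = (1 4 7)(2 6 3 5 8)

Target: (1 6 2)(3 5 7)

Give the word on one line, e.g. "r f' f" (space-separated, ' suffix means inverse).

  after f: (1 4 7)(2 6 3 5 8)
  after r': (1 2 7 6 8 5 4)
  after f: (1 6 2)(3 5 7)

f r' f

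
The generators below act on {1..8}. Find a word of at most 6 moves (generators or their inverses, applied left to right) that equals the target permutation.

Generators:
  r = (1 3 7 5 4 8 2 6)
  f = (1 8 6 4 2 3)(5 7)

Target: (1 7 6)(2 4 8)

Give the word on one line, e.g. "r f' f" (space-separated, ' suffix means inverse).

  after f: (1 8 6 4 2 3)(5 7)
  after r: (1 2 7 4 6 8)
  after f: (1 3)(2 5 7)
  after r: (1 7 6)(2 4 8)

f r f r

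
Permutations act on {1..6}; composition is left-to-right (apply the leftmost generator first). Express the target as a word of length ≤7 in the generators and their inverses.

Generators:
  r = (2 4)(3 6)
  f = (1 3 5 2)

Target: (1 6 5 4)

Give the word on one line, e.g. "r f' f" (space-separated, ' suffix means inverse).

r' f' f' f' r

  after r': (2 4)(3 6)
  after f': (1 2 4 5 3 6)
  after f': (1 5)(2 4 3 6)
  after f': (1 3 6 5 2 4)
  after r: (1 6 5 4)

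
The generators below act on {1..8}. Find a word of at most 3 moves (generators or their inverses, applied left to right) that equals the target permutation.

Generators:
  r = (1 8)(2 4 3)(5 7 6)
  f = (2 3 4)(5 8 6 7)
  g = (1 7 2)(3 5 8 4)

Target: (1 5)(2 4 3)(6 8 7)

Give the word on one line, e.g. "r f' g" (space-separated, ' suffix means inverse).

  after f: (2 3 4)(5 8 6 7)
  after r: (1 8 5)
  after f': (1 5)(2 4 3)(6 8 7)

f r f'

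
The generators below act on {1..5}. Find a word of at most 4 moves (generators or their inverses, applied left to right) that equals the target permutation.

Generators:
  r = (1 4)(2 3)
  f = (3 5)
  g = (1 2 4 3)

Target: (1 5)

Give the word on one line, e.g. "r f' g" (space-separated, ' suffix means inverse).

g' f' g

  after g': (1 3 4 2)
  after f': (1 5 3 4 2)
  after g: (1 5)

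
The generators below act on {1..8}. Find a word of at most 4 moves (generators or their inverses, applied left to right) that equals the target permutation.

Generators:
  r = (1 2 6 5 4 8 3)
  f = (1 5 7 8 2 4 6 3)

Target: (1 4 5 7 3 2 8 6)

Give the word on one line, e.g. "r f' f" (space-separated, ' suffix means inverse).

  after f: (1 5 7 8 2 4 6 3)
  after r: (1 4 5 7 3 2 8 6)

f r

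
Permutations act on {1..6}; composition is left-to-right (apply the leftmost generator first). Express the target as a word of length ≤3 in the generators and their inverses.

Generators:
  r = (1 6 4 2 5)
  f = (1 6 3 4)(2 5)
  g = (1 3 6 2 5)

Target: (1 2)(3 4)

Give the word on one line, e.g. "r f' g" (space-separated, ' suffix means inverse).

f g

  after f: (1 6 3 4)(2 5)
  after g: (1 2)(3 4)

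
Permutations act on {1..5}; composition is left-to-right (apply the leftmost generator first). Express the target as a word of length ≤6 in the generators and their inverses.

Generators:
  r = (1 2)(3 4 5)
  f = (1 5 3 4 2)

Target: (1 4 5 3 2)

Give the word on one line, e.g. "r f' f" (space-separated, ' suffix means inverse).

  after f': (1 2 4 3 5)
  after f': (1 4 5 2 3)
  after r: (1 5)(2 4 3)
  after f: (1 3)
  after r: (1 4 5 3 2)

f' f' r f r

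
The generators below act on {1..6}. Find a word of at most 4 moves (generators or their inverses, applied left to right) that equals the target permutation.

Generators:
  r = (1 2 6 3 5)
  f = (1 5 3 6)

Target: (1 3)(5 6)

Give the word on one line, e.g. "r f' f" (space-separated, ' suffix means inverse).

f f

  after f: (1 5 3 6)
  after f: (1 3)(5 6)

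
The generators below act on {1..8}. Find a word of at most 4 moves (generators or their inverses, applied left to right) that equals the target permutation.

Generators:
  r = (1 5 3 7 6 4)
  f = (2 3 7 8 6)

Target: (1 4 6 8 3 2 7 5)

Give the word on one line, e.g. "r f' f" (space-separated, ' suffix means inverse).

f' r'

  after f': (2 6 8 7 3)
  after r': (1 4 6 8 3 2 7 5)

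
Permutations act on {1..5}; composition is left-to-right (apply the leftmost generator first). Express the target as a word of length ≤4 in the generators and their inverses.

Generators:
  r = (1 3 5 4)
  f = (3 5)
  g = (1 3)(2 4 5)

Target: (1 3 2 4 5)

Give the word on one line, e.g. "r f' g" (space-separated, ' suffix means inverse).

f g

  after f: (3 5)
  after g: (1 3 2 4 5)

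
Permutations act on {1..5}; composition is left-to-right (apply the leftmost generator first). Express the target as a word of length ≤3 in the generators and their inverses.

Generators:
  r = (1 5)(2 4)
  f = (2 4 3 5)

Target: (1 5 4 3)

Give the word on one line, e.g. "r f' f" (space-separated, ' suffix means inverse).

f r'

  after f: (2 4 3 5)
  after r': (1 5 4 3)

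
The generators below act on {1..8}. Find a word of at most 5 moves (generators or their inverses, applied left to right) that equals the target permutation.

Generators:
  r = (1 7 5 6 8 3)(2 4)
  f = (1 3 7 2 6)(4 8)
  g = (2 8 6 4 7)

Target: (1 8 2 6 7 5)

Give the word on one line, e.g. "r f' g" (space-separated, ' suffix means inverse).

r f g

  after r: (1 7 5 6 8 3)(2 4)
  after f: (1 2 8 7 5)(4 6)
  after g: (1 8 2 6 7 5)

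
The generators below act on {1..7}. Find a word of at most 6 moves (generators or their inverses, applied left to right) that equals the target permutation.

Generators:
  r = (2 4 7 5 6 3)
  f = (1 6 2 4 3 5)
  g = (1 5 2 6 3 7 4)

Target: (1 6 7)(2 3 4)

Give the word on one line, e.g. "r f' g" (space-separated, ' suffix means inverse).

f r r f'

  after f: (1 6 2 4 3 5)
  after r: (1 3 6 4 2 7 5)
  after r: (1 2 5)(6 7)
  after f': (1 6 7)(2 3 4)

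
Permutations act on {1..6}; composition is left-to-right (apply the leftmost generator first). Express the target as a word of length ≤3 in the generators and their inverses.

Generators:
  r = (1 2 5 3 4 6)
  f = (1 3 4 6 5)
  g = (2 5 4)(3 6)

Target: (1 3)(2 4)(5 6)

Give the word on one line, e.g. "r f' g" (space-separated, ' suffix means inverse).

  after r: (1 2 5 3 4 6)
  after r: (1 5 4)(2 3 6)
  after r: (1 3)(2 4)(5 6)

r r r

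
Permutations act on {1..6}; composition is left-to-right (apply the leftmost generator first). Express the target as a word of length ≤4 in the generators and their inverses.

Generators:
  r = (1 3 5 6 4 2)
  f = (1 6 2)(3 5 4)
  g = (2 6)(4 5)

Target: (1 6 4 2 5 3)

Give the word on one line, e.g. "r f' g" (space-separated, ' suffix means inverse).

r' g'

  after r': (1 2 4 6 5 3)
  after g': (1 6 4 2 5 3)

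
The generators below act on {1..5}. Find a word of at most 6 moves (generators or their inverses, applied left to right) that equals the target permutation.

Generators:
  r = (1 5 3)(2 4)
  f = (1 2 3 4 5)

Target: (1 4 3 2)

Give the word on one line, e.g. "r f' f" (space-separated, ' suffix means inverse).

  after f': (1 5 4 3 2)
  after r': (2 3 4 5)
  after f': (1 5)
  after f': (1 4 3 2)

f' r' f' f'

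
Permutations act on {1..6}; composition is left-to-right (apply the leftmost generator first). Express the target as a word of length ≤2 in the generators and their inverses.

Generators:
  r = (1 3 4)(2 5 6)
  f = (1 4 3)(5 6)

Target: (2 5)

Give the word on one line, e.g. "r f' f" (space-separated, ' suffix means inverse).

f r

  after f: (1 4 3)(5 6)
  after r: (2 5)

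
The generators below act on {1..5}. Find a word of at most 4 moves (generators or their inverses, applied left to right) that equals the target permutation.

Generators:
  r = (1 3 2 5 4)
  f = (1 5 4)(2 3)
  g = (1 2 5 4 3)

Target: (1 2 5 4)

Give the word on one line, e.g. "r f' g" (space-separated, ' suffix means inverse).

f r' f' f'

  after f: (1 5 4)(2 3)
  after r': (1 2)
  after f': (1 3 2 4 5)
  after f': (1 2 5 4)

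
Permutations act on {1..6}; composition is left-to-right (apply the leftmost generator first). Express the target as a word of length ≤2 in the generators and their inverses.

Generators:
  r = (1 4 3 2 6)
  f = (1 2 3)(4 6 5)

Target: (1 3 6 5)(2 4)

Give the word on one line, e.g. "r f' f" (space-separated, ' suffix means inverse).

f r'

  after f: (1 2 3)(4 6 5)
  after r': (1 3 6 5)(2 4)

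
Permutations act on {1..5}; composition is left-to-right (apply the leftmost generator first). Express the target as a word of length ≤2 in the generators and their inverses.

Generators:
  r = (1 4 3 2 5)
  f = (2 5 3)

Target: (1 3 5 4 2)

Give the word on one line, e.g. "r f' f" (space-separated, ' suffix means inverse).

r r

  after r: (1 4 3 2 5)
  after r: (1 3 5 4 2)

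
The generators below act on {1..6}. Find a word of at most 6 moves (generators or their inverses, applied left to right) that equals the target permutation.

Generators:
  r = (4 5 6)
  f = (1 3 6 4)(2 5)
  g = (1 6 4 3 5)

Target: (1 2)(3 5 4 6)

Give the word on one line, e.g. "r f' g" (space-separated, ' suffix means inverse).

g' f' g r

  after g': (1 5 3 4 6)
  after f': (1 2 5)(3 6 4)
  after g: (1 2)(3 4 5 6)
  after r: (1 2)(3 5 4 6)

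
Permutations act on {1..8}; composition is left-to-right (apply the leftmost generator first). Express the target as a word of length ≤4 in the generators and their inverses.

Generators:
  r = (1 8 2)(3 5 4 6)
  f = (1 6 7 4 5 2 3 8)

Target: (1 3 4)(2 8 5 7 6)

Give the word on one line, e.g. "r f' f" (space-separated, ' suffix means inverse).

  after r: (1 8 2)(3 5 4 6)
  after f': (1 3 4)(2 8 5 7 6)

r f'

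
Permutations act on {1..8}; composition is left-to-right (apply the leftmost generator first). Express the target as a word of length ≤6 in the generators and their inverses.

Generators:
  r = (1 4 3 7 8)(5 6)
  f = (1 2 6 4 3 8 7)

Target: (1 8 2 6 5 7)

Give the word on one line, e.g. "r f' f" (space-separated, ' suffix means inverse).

r f r r

  after r: (1 4 3 7 8)(5 6)
  after f: (1 3)(2 6 5 4 8)
  after r: (1 7 8 2 5 3 4)
  after r: (1 8 2 6 5 7)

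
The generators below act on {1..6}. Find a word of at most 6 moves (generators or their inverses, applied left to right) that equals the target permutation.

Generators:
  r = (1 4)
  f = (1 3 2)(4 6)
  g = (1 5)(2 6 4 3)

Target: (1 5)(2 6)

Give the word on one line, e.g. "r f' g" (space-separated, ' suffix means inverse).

r f' f' r g'

  after r: (1 4)
  after f': (1 6 4 2 3)
  after f': (1 4 3 2)
  after r: (2 4 3)
  after g': (1 5)(2 6)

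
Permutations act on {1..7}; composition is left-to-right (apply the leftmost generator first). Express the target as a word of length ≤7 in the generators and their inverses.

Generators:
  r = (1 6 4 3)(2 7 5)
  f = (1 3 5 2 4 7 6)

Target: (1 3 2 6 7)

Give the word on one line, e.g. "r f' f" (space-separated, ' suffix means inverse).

  after r: (1 6 4 3)(2 7 5)
  after r: (1 4)(2 5 7)(3 6)
  after f': (1 2 3 7 5 4 6)
  after f': (1 5 2)(3 4 7)
  after f': (1 3 2 6 7)

r r f' f' f'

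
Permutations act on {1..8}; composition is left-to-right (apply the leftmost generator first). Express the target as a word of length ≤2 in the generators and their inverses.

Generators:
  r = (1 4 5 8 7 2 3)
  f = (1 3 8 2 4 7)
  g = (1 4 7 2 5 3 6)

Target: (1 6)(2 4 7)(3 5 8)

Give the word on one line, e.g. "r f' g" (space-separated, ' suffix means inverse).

  after g': (1 6 3 5 2 7 4)
  after f': (1 6)(2 4 7)(3 5 8)

g' f'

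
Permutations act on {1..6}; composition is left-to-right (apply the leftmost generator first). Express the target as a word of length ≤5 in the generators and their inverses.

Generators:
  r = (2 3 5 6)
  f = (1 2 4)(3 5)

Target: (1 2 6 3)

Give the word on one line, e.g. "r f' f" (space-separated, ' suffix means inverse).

f r r f' r'

  after f: (1 2 4)(3 5)
  after r: (1 3 6 2 4)
  after r: (1 5 6 3 2 4)
  after f': (1 3)(5 6)
  after r': (1 2 6 3)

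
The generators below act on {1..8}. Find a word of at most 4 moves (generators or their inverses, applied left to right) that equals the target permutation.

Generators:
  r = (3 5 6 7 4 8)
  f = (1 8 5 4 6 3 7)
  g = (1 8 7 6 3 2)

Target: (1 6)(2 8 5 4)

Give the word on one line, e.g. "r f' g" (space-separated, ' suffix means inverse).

f g g

  after f: (1 8 5 4 6 3 7)
  after g: (1 7 8 5 4 3 6 2)
  after g: (1 6)(2 8 5 4)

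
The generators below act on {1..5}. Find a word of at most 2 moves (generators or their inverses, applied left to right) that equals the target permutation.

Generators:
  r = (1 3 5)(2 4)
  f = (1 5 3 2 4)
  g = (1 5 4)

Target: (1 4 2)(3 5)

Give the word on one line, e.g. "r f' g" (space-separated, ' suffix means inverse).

r' g

  after r': (1 5 3)(2 4)
  after g: (1 4 2)(3 5)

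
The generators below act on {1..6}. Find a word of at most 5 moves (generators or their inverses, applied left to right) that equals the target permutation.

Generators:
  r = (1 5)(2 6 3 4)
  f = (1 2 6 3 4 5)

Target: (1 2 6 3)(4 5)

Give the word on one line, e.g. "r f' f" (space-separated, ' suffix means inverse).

f f r'

  after f: (1 2 6 3 4 5)
  after f: (1 6 4)(2 3 5)
  after r': (1 2 6 3)(4 5)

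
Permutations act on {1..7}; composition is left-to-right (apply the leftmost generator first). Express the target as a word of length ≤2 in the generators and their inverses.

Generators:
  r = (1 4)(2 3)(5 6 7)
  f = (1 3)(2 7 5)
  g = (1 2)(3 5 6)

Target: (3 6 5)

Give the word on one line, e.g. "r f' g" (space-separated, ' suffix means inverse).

g g

  after g: (1 2)(3 5 6)
  after g: (3 6 5)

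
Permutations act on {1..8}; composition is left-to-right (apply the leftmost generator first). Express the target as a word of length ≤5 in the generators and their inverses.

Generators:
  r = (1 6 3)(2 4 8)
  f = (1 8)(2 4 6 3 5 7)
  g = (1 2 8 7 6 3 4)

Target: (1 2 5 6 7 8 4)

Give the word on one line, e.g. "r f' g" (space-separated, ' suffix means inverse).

  after r': (1 3 6)(2 8 4)
  after g': (1 6 4)(3 7 8)
  after f': (1 4 8 6 2 7)(3 5)
  after f': (1 2 5 6 7 8 4)

r' g' f' f'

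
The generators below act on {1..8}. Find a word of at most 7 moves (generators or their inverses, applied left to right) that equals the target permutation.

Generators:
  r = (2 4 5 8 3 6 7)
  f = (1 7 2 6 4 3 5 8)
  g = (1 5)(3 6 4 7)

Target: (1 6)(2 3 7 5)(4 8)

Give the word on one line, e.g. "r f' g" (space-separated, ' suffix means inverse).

  after f: (1 7 2 6 4 3 5 8)
  after r': (1 6 2 3 4 8)
  after f': (1 2 4 5 3 6 7)
  after f': (1 7 8 5 4 3 2 6)
  after r': (1 6)(2 3 7 5)(4 8)

f r' f' f' r'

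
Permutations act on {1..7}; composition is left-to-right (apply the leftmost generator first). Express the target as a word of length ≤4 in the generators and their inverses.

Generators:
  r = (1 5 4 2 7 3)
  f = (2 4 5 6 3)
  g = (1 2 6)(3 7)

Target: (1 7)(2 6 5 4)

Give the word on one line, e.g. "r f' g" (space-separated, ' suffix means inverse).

g r

  after g: (1 2 6)(3 7)
  after r: (1 7)(2 6 5 4)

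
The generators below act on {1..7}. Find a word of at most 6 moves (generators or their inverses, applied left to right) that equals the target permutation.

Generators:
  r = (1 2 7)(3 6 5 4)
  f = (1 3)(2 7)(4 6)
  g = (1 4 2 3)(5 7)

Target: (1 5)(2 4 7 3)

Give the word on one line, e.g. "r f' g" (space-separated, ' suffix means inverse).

r g g r' g'

  after r: (1 2 7)(3 6 5 4)
  after g: (1 3 6 7 4)(2 5)
  after g: (2 7)(3 6 5)
  after r': (1 7)(4 5)
  after g': (1 5)(2 4 7 3)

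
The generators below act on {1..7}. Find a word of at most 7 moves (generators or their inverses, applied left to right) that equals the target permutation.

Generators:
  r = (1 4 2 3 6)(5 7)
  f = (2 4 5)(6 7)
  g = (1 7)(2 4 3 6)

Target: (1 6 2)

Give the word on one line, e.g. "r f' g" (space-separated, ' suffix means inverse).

  after r: (1 4 2 3 6)(5 7)
  after g: (1 3 2 6 7 5)
  after r: (1 6 5 4 2)
  after f': (1 7 6 4 5 2)
  after f': (1 6 2)

r g r f' f'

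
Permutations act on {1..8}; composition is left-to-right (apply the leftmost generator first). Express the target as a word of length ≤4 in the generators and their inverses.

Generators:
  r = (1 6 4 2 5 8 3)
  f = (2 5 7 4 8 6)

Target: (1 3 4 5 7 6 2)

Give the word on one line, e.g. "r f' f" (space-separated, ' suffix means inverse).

  after f': (2 6 8 4 7 5)
  after r': (1 3 8 6 5 4 7 2)
  after f': (1 3 4 5 7 6 2)

f' r' f'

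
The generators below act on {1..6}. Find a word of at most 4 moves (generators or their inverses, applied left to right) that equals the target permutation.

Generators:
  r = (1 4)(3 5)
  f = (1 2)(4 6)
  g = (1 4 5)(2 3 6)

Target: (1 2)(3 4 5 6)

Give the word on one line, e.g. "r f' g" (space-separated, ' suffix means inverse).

  after r': (1 4)(3 5)
  after f': (1 6 4 2)(3 5)
  after g: (1 2 4 3)(5 6)
  after r: (1 2)(3 4 5 6)

r' f' g r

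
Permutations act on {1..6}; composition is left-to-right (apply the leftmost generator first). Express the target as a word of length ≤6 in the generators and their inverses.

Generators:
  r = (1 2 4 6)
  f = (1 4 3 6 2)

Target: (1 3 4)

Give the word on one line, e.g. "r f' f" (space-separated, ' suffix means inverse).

  after f': (1 2 6 3 4)
  after r: (1 4 2)(3 6)
  after f': (4 6)
  after r': (1 6 2)
  after f': (1 3 4)

f' r f' r' f'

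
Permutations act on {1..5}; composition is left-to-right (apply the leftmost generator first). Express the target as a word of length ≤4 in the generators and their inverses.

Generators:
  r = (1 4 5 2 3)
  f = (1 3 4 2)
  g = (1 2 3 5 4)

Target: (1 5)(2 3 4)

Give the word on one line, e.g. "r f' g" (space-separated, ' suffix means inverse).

r' f g'

  after r': (1 3 2 5 4)
  after f: (1 4 3)(2 5)
  after g': (1 5)(2 3 4)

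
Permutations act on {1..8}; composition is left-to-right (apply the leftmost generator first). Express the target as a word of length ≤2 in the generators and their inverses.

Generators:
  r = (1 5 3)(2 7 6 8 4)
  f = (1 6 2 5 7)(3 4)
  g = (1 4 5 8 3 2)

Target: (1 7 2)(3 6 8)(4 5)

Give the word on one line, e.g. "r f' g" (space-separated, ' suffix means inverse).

r f

  after r: (1 5 3)(2 7 6 8 4)
  after f: (1 7 2)(3 6 8)(4 5)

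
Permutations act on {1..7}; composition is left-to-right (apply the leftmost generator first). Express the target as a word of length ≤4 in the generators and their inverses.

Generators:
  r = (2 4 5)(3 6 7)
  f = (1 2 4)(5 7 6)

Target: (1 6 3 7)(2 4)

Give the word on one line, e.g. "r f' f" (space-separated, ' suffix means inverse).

f' r f'

  after f': (1 4 2)(5 6 7)
  after r: (1 5 7 2)(3 6)
  after f': (1 6 3 7)(2 4)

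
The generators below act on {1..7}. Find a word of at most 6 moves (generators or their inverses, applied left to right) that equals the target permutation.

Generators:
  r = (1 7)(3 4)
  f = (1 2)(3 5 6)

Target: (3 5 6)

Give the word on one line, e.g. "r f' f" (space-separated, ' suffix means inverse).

  after f': (1 2)(3 6 5)
  after f': (3 5 6)
  after r': (1 7)(3 5 6 4)
  after r': (3 5 6)

f' f' r' r'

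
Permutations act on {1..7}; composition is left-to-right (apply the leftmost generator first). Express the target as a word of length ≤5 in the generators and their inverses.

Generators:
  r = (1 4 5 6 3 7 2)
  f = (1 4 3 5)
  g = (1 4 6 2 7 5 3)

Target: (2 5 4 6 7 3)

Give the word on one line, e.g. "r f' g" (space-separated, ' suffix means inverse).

f' g g

  after f': (1 5 3 4)
  after g: (1 3 6 2 7 5)
  after g: (2 5 4 6 7 3)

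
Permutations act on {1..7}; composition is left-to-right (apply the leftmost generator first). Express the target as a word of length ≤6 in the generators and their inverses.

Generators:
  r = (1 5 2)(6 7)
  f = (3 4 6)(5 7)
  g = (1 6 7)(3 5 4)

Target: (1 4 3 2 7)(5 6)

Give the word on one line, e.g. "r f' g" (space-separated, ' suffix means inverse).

  after g: (1 6 7)(3 5 4)
  after r': (1 7 2 5 4 3)
  after g': (1 6)(2 3 7)
  after f': (1 4 3 5 7 2 6)
  after r: (1 4 3 2 7)(5 6)

g r' g' f' r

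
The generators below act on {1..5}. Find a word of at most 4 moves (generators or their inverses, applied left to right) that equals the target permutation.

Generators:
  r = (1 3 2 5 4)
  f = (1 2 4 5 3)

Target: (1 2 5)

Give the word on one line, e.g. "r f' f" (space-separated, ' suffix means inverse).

r' f'

  after r': (1 4 5 2 3)
  after f': (1 2 5)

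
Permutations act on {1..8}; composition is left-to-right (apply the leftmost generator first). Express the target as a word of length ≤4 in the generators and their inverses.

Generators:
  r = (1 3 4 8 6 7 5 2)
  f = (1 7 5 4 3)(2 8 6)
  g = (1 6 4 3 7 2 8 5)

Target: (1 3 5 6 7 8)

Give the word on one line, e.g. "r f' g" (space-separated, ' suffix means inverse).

f g'

  after f: (1 7 5 4 3)(2 8 6)
  after g': (1 3 5 6 7 8)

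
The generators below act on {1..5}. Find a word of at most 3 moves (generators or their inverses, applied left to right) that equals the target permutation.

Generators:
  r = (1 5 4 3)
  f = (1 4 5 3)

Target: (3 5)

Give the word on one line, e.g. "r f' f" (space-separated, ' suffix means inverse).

r f' f'

  after r: (1 5 4 3)
  after f': (1 4 5)
  after f': (3 5)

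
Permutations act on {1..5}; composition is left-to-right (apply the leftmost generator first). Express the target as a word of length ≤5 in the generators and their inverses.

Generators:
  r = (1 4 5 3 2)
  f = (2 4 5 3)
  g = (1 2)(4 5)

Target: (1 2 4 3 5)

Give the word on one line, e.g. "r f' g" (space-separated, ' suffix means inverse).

  after f: (2 4 5 3)
  after g': (1 2 5 3)
  after g': (2 4 5 3)
  after f: (2 5)(3 4)
  after g: (1 2 4 3 5)

f g' g' f g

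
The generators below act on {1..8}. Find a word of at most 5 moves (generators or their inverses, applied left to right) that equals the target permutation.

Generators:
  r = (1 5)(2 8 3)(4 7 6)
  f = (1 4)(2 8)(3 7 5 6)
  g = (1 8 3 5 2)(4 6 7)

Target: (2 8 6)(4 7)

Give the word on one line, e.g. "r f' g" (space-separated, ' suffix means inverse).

  after f': (1 4)(2 8)(3 6 5 7)
  after g: (1 6 2 3 7 5 4 8)
  after r: (1 4 3 6 8 5 7)
  after f: (2 8 6)(4 7)

f' g r f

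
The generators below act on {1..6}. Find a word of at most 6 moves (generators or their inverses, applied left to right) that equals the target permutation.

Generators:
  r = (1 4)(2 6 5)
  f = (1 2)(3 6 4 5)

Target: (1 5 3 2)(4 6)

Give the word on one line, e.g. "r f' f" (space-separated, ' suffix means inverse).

r f f r f'

  after r: (1 4)(2 6 5)
  after f: (1 5)(2 4)(3 6)
  after f: (1 3 4)(2 5)
  after r: (1 3)(5 6)
  after f': (1 5 3 2)(4 6)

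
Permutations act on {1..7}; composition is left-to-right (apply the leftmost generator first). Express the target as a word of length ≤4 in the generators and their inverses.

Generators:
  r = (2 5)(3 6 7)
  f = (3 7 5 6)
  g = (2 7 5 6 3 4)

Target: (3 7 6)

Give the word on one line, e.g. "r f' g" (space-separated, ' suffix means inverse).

  after r: (2 5)(3 6 7)
  after r: (3 7 6)

r r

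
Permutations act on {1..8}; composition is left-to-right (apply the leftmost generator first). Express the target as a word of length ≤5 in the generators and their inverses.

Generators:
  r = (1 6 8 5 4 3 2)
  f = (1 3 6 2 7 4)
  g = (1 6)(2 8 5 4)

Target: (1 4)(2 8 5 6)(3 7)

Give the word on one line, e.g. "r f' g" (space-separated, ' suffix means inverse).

  after g: (1 6)(2 8 5 4)
  after f: (1 2 8 5)(3 6)(4 7)
  after f: (1 7)(2 8 5 3)
  after f: (1 4)(2 8 5 6)(3 7)

g f f f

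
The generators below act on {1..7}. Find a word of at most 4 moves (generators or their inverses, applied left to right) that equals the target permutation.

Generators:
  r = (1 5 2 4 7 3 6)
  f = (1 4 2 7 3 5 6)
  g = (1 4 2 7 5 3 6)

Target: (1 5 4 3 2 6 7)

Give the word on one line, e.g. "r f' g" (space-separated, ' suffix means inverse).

  after g': (1 6 3 5 7 2 4)
  after g': (1 3 7 4 6 5 2)
  after g': (1 5 4 3 2 6 7)

g' g' g'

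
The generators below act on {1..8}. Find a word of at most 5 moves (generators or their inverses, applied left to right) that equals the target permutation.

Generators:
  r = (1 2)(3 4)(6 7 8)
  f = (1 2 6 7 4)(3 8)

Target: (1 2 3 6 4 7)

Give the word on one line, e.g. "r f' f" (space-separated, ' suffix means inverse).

  after r': (1 2)(3 4)(6 8 7)
  after f': (2 4 8 6 3 7)
  after r': (1 2 3 6 4 7)

r' f' r'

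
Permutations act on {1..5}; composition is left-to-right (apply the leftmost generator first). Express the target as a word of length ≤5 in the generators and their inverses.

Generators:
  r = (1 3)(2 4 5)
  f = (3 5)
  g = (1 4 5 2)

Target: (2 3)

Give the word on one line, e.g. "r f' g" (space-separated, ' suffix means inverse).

g' f' g

  after g': (1 2 5 4)
  after f': (1 2 3 5 4)
  after g: (2 3)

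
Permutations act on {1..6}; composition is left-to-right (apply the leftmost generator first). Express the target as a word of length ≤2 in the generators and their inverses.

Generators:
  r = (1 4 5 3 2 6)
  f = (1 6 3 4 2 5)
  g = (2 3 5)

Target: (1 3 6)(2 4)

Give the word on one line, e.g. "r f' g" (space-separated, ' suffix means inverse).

f' g'

  after f': (1 5 2 4 3 6)
  after g': (1 3 6)(2 4)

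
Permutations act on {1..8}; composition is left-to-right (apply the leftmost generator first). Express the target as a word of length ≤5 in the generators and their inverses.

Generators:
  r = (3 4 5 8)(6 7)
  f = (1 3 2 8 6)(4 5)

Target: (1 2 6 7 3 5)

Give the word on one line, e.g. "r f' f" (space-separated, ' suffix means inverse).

r f' f' f'

  after r: (3 4 5 8)(6 7)
  after f': (1 6 7 8)(2 3 5)
  after f': (1 8 6 7 2)(3 4 5)
  after f': (1 2 6 7 3 5)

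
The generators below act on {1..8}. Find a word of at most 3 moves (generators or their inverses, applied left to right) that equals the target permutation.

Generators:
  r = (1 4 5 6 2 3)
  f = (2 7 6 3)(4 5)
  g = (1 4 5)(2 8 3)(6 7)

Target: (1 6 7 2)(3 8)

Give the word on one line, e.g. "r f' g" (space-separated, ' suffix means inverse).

  after g': (1 5 4)(2 3 8)(6 7)
  after r: (1 6 7 2)(3 8)

g' r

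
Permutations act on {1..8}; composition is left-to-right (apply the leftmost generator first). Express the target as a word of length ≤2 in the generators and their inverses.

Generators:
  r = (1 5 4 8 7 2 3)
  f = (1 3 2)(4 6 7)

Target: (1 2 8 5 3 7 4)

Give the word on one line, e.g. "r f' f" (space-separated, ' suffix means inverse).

  after r': (1 3 2 7 8 4 5)
  after r': (1 2 8 5 3 7 4)

r' r'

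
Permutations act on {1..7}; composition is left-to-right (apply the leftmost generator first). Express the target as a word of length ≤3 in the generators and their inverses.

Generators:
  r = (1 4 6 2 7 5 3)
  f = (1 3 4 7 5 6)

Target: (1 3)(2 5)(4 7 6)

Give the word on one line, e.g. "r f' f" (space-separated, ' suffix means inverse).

  after f': (1 6 5 7 4 3)
  after r': (1 4 5 2 6 7)
  after f': (1 3)(2 5)(4 7 6)

f' r' f'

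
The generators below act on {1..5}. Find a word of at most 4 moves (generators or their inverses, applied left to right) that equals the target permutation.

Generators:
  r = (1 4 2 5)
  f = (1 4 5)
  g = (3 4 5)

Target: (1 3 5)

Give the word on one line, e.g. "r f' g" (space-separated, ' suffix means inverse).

f' g f

  after f': (1 5 4)
  after g: (1 3 4)
  after f: (1 3 5)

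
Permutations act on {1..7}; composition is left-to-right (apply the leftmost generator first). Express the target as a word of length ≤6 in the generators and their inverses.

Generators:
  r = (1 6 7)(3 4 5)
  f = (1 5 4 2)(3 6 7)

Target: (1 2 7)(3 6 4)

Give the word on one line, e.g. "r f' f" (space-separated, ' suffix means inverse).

  after r': (1 7 6)(3 5 4)
  after f': (1 6 2 4 7 3)
  after r: (1 7 4)(2 5 3 6)
  after r: (2 3 7 5 4 6)
  after f': (1 2 7)(3 6 4)

r' f' r r f'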